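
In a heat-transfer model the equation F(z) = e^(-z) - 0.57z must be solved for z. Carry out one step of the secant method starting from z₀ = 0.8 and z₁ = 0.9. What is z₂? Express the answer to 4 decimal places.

F(0.8) = -0.006671, F(0.9) = -0.106430
z₂ = 0.900000 − (-0.106430)·(0.900000 − 0.800000) / (-0.106430 − (-0.006671)) = 0.900000 − (-0.010643)/(-0.099759) = 0.793313

0.7933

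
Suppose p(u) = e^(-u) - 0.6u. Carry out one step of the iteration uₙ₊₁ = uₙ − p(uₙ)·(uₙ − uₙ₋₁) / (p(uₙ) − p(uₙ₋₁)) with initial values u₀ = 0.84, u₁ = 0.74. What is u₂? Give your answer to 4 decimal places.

p(0.84) = -0.072289, p(0.74) = 0.033114
u₂ = 0.740000 − 0.033114·(0.740000 − 0.840000) / (0.033114 − (-0.072289)) = 0.740000 − (-0.003311)/(0.105403) = 0.771416

0.7714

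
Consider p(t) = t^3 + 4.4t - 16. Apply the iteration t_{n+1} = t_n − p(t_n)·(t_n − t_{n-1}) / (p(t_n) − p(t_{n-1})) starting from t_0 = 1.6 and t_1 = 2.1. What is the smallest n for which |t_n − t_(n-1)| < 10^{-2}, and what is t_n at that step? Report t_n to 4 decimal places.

p(1.6) = -4.864000, p(2.1) = 2.501000
t_2 = 2.100000 − 2.501000·(0.500000)/(7.365000) = 1.930210;  |Δ| = 0.169790
p(1.930210) = -0.315665
t_3 = 1.930210 − (-0.315665)·(-0.169790)/(-2.816665) = 1.949239;  |Δ| = 0.019028
p(1.949239) = -0.017154
t_4 = 1.949239 − (-0.017154)·(0.019028)/(0.298511) = 1.950332;  |Δ| = 0.001093
|t_4 − t_3| = 0.001093 < 10^{-2}

n = 4, t_n = 1.9503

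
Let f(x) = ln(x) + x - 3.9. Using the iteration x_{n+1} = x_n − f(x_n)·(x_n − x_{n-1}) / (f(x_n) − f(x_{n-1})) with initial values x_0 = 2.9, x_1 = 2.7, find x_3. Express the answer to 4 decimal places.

f(2.9) = 0.064711, f(2.7) = -0.206748
x_2 = 2.700000 − (-0.206748)·(2.700000 − 2.900000) / (-0.206748 − 0.064711) = 2.700000 − (0.041350)/(-0.271459) = 2.852324
f(2.852324) = 0.000458
x_3 = 2.852324 − 0.000458·(2.852324 − 2.700000) / (0.000458 − (-0.206748)) = 2.852324 − (0.000070)/(0.207206) = 2.851987

2.8520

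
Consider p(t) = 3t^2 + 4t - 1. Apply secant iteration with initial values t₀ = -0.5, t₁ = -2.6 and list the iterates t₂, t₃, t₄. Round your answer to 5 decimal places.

p(-0.5) = -2.2500000, p(-2.6) = 8.8800000
t₂ = -2.6000000 − 8.8800000·(-2.6000000 − (-0.5000000)) / (8.8800000 − (-2.2500000)) = -2.6000000 − (-18.6480000)/(11.1300000) = -0.9245283
p(-0.9245283) = -2.1338555
t₃ = -0.9245283 − (-2.1338555)·(-0.9245283 − (-2.6000000)) / (-2.1338555 − 8.8800000) = -0.9245283 − (-3.5752144)/(-11.0138555) = -1.2491389
p(-1.2491389) = -1.3155116
t₄ = -1.2491389 − (-1.3155116)·(-1.2491389 − (-0.9245283)) / (-1.3155116 − (-2.1338555)) = -1.2491389 − (0.4270290)/(0.8183439) = -1.7709599

-0.92453, -1.24914, -1.77096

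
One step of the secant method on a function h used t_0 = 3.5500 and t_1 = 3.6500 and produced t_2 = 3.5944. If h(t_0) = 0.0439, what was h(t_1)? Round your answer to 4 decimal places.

The secant line through (3.5500, 0.0439) and (3.6500, h(t_1)) crosses zero at t_2 = 3.5944.
So (3.5500, 0.0439), (3.6500, h(t_1)), (3.5944, 0) are collinear:
h(t_1) = 0.0439 · (3.6500 − 3.5944) / (3.5500 − 3.5944) = 0.0439 · (0.055600)/(-0.044400) = -0.054974

-0.0550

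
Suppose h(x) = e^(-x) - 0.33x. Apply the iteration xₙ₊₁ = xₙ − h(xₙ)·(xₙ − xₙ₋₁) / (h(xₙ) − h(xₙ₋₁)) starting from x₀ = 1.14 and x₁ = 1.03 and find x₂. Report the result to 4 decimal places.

1.0556

h(1.14) = -0.056381, h(1.03) = 0.017107
x₂ = 1.030000 − 0.017107·(1.030000 − 1.140000) / (0.017107 − (-0.056381)) = 1.030000 − (-0.001882)/(0.073488) = 1.055606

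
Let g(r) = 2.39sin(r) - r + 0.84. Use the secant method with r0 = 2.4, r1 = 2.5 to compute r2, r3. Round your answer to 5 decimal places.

g(2.4) = 0.0543570, g(2.5) = -0.2296516
r2 = 2.5000000 − (-0.2296516)·(2.5000000 − 2.4000000) / (-0.2296516 − 0.0543570) = 2.5000000 − (-0.0229652)/(-0.2840086) = 2.4191392
g(2.4191392) = 0.0011938
r3 = 2.4191392 − 0.0011938·(2.4191392 − 2.5000000) / (0.0011938 − (-0.2296516)) = 2.4191392 − (-0.0000965)/(0.2308454) = 2.4195574

2.41914, 2.41956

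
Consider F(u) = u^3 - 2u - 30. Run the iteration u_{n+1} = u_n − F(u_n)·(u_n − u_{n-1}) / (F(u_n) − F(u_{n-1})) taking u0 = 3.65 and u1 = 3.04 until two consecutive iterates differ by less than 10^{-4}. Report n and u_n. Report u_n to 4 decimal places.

F(3.65) = 11.327125, F(3.04) = -7.985536
u2 = 3.040000 − (-7.985536)·(-0.610000)/(-19.312661) = 3.292227;  |Δ| = 0.252227
F(3.292227) = -0.900796
u3 = 3.292227 − (-0.900796)·(0.252227)/(7.084740) = 3.324297;  |Δ| = 0.032070
F(3.324297) = 0.088041
u4 = 3.324297 − 0.088041·(0.032070)/(0.988838) = 3.321441;  |Δ| = 0.002855
F(3.321441) = -0.000829
u5 = 3.321441 − (-0.000829)·(-0.002855)/(-0.088870) = 3.321468;  |Δ| = 0.000027
|u5 − u4| = 0.000027 < 10^{-4}

n = 5, u_n = 3.3215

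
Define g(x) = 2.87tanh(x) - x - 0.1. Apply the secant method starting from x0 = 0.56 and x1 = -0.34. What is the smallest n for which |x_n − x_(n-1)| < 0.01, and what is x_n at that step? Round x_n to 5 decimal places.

n = 4, x_n = 0.05356

g(0.56) = 0.7978952, g(-0.34) = -0.6998601
x2 = -0.3400000 − (-0.6998601)·(-0.9000000)/(-1.4977554) = 0.0805454;  |Δ| = 0.4205454
g(0.0805454) = 0.0501213
x3 = 0.0805454 − 0.0501213·(0.4205454)/(0.7499814) = 0.0524403;  |Δ| = 0.0281051
g(0.0524403) = -0.0020744
x4 = 0.0524403 − (-0.0020744)·(-0.0281051)/(-0.0521957) = 0.0535573;  |Δ| = 0.0011170
|x4 − x3| = 0.0011170 < 0.01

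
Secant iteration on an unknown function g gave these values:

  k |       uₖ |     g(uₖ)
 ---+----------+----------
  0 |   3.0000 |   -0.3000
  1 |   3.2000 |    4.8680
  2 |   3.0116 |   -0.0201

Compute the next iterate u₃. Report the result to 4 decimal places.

u₃ = 3.0116 − (-0.0201)·(3.0116 − 3.2000) / (-0.0201 − 4.8680)
   = 3.0116 − (0.003787)/(-4.888100) = 3.012375

3.0124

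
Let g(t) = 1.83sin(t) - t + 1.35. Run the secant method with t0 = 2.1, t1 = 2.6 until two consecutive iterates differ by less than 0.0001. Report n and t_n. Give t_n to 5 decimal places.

n = 5, t_n = 2.47767

g(2.1) = 0.8296731, g(2.6) = -0.3066325
t2 = 2.6000000 − (-0.3066325)·(0.5000000)/(-1.1363056) = 2.4650748;  |Δ| = 0.1349252
g(2.4650748) = 0.0306545
t3 = 2.4650748 − 0.0306545·(-0.1349252)/(0.3372870) = 2.4773376;  |Δ| = 0.0122627
g(2.4773376) = 0.0008076
t4 = 2.4773376 − 0.0008076·(0.0122627)/(-0.0298468) = 2.4776694;  |Δ| = 0.0003318
g(2.4776694) = -0.0000024
t5 = 2.4776694 − (-0.0000024)·(0.0003318)/(-0.0008100) = 2.4776684;  |Δ| = 0.0000010
|t5 − t4| = 0.0000010 < 0.0001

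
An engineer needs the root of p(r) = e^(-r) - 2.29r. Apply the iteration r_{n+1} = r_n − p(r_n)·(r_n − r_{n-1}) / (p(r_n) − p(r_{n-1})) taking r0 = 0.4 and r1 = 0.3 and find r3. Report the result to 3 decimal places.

0.318

p(0.4) = -0.24568, p(0.3) = 0.05382
r2 = 0.30000 − 0.05382·(0.30000 − 0.40000) / (0.05382 − (-0.24568)) = 0.30000 − (-0.00538)/(0.29950) = 0.31797
p(0.31797) = -0.00053
r3 = 0.31797 − (-0.00053)·(0.31797 − 0.30000) / (-0.00053 − 0.05382) = 0.31797 − (-0.00001)/(-0.05434) = 0.31780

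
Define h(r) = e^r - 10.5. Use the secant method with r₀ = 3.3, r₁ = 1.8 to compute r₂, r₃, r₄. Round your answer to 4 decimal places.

2.1169, 2.4252, 2.3425

h(3.3) = 16.612639, h(1.8) = -4.450353
r₂ = 1.800000 − (-4.450353)·(1.800000 − 3.300000) / (-4.450353 − 16.612639) = 1.800000 − (6.675529)/(-21.062991) = 2.116932
h(2.116932) = -2.194386
r₃ = 2.116932 − (-2.194386)·(2.116932 − 1.800000) / (-2.194386 − (-4.450353)) = 2.116932 − (-0.695470)/(2.255966) = 2.425212
h(2.425212) = 0.804627
r₄ = 2.425212 − 0.804627·(2.425212 − 2.116932) / (0.804627 − (-2.194386)) = 2.425212 − (0.248051)/(2.999014) = 2.342501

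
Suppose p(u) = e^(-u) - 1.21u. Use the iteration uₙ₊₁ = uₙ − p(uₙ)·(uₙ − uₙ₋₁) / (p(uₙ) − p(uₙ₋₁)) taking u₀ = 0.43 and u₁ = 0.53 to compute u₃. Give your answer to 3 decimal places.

p(0.43) = 0.13021, p(0.53) = -0.05270
u₂ = 0.53000 − (-0.05270)·(0.53000 − 0.43000) / (-0.05270 − 0.13021) = 0.53000 − (-0.00527)/(-0.18290) = 0.50119
p(0.50119) = -0.00063
u₃ = 0.50119 − (-0.00063)·(0.50119 − 0.53000) / (-0.00063 − (-0.05270)) = 0.50119 − (0.00002)/(0.05206) = 0.50084

0.501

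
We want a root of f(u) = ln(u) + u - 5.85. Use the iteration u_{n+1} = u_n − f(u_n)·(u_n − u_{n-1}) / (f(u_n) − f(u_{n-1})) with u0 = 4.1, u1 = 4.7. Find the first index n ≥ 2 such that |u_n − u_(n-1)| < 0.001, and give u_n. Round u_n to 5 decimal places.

n = 4, u_n = 4.37426

f(4.1) = -0.3390130, f(4.7) = 0.3975625
u2 = 4.7000000 − 0.3975625·(0.6000000)/(0.7365755) = 4.3761534;  |Δ| = 0.3238466
f(4.3761534) = 0.0023235
u3 = 4.3761534 − 0.0023235·(-0.3238466)/(-0.3952390) = 4.3742496;  |Δ| = 0.0019038
f(4.3742496) = -0.0000154
u4 = 4.3742496 − (-0.0000154)·(-0.0019038)/(-0.0023389) = 4.3742621;  |Δ| = 0.0000126
|u4 − u3| = 0.0000126 < 0.001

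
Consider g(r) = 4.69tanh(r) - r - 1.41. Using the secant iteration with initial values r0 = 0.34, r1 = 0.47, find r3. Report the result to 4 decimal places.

g(0.34) = -0.214131, g(0.47) = 0.175155
r2 = 0.470000 − 0.175155·(0.470000 − 0.340000) / (0.175155 − (-0.214131)) = 0.470000 − (0.022770)/(0.389286) = 0.411508
g(0.411508) = 0.006430
r3 = 0.411508 − 0.006430·(0.411508 − 0.470000) / (0.006430 − 0.175155) = 0.411508 − (-0.000376)/(-0.168724) = 0.409279

0.4093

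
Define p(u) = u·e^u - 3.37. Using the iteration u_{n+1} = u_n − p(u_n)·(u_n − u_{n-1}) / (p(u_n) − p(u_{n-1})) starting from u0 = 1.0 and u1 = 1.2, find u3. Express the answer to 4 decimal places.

p(1.0) = -0.651718, p(1.2) = 0.614140
u2 = 1.200000 − 0.614140·(1.200000 − 1.000000) / (0.614140 − (-0.651718)) = 1.200000 − (0.122828)/(1.265858) = 1.102969
p(1.102969) = -0.046648
u3 = 1.102969 − (-0.046648)·(1.102969 − 1.200000) / (-0.046648 − 0.614140) = 1.102969 − (0.004526)/(-0.660789) = 1.109818

1.1098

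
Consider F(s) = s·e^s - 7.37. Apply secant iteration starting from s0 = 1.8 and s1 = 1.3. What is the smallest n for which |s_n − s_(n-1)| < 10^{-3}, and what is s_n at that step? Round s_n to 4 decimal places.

n = 5, s_n = 1.5556

F(1.8) = 3.519365, F(1.3) = -2.599914
s2 = 1.300000 − (-2.599914)·(-0.500000)/(-6.119280) = 1.512436;  |Δ| = 0.212436
F(1.512436) = -0.506908
s3 = 1.512436 − (-0.506908)·(0.212436)/(2.093007) = 1.563887;  |Δ| = 0.051450
F(1.563887) = 0.101237
s4 = 1.563887 − 0.101237·(0.051450)/(0.608145) = 1.555322;  |Δ| = 0.008565
F(1.555322) = -0.003048
s5 = 1.555322 − (-0.003048)·(-0.008565)/(-0.104285) = 1.555572;  |Δ| = 0.000250
|s5 − s4| = 0.000250 < 10^{-3}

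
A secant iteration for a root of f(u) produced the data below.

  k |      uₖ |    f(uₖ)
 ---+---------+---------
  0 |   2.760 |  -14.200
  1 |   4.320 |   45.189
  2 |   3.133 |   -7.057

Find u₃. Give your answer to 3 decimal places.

u₃ = 3.133 − (-7.057)·(3.133 − 4.320) / (-7.057 − 45.189)
   = 3.133 − (8.37666)/(-52.24600) = 3.29333

3.293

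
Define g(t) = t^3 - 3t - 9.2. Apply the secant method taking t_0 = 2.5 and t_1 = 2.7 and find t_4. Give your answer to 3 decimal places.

g(2.5) = -1.07500, g(2.7) = 2.38300
t_2 = 2.70000 − 2.38300·(2.70000 − 2.50000) / (2.38300 − (-1.07500)) = 2.70000 − (0.47660)/(3.45800) = 2.56217
g(2.56217) = -0.06652
t_3 = 2.56217 − (-0.06652)·(2.56217 − 2.70000) / (-0.06652 − 2.38300) = 2.56217 − (0.00917)/(-2.44952) = 2.56592
g(2.56592) = -0.00393
t_4 = 2.56592 − (-0.00393)·(2.56592 − 2.56217) / (-0.00393 − (-0.06652)) = 2.56592 − (-0.00001)/(0.06259) = 2.56615

2.566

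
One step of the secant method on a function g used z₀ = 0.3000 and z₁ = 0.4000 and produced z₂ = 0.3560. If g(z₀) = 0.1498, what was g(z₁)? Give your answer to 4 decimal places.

-0.1177

The secant line through (0.3000, 0.1498) and (0.4000, g(z₁)) crosses zero at z₂ = 0.3560.
So (0.3000, 0.1498), (0.4000, g(z₁)), (0.3560, 0) are collinear:
g(z₁) = 0.1498 · (0.4000 − 0.3560) / (0.3000 − 0.3560) = 0.1498 · (0.044000)/(-0.056000) = -0.117700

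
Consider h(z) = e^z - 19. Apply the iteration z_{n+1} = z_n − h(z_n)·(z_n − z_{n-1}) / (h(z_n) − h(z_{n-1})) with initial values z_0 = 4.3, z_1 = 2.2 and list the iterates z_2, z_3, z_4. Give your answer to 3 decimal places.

h(4.3) = 54.69979, h(2.2) = -9.97499
z_2 = 2.20000 − (-9.97499)·(2.20000 − 4.30000) / (-9.97499 − 54.69979) = 2.20000 − (20.94747)/(-64.67478) = 2.52389
h(2.52389) = -6.52297
z_3 = 2.52389 − (-6.52297)·(2.52389 − 2.20000) / (-6.52297 − (-9.97499)) = 2.52389 − (-2.11272)/(3.45202) = 3.13591
h(3.13591) = 4.00967
z_4 = 3.13591 − 4.00967·(3.13591 − 2.52389) / (4.00967 − (-6.52297)) = 3.13591 − (2.45402)/(10.53264) = 2.90292

2.524, 3.136, 2.903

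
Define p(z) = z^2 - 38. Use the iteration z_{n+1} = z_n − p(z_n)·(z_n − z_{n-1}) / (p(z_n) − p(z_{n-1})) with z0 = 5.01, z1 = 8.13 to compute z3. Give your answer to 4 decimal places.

6.1404

p(5.01) = -12.899900, p(8.13) = 28.096900
z2 = 8.130000 − 28.096900·(8.130000 − 5.010000) / (28.096900 − (-12.899900)) = 8.130000 − (87.662328)/(40.996800) = 5.991728
p(5.991728) = -2.099201
z3 = 5.991728 − (-2.099201)·(5.991728 − 8.130000) / (-2.099201 − 28.096900) = 5.991728 − (4.488664)/(-30.196101) = 6.140378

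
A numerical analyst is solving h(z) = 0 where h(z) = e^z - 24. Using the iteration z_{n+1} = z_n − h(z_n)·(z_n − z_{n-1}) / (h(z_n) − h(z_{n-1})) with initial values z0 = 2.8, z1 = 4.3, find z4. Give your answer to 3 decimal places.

3.186

h(2.8) = -7.55535, h(4.3) = 49.69979
z2 = 4.30000 − 49.69979·(4.30000 − 2.80000) / (49.69979 − (-7.55535)) = 4.30000 − (74.54969)/(57.25515) = 2.99794
h(2.99794) = -3.95582
z3 = 2.99794 − (-3.95582)·(2.99794 − 4.30000) / (-3.95582 − 49.69979) = 2.99794 − (5.15071)/(-53.65561) = 3.09393
h(3.09393) = -1.93628
z4 = 3.09393 − (-1.93628)·(3.09393 − 2.99794) / (-1.93628 − (-3.95582)) = 3.09393 − (-0.18587)/(2.01954) = 3.18597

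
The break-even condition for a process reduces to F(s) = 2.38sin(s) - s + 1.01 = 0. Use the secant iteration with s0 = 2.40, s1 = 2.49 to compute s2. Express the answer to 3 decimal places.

F(2.40) = 0.21760, F(2.49) = -0.03664
s2 = 2.49000 − (-0.03664)·(2.49000 − 2.40000) / (-0.03664 − 0.21760) = 2.49000 − (-0.00330)/(-0.25424) = 2.47703

2.477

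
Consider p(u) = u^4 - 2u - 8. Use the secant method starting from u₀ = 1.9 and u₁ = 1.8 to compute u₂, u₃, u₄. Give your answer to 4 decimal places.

p(1.9) = 1.232100, p(1.8) = -1.102400
u₂ = 1.800000 − (-1.102400)·(1.800000 − 1.900000) / (-1.102400 − 1.232100) = 1.800000 − (0.110240)/(-2.334500) = 1.847222
p(1.847222) = -0.051134
u₃ = 1.847222 − (-0.051134)·(1.847222 − 1.800000) / (-0.051134 − (-1.102400)) = 1.847222 − (-0.002415)/(1.051266) = 1.849519
p(1.849519) = 0.002291
u₄ = 1.849519 − 0.002291·(1.849519 − 1.847222) / (0.002291 − (-0.051134)) = 1.849519 − (0.000005)/(0.053425) = 1.849421

1.8472, 1.8495, 1.8494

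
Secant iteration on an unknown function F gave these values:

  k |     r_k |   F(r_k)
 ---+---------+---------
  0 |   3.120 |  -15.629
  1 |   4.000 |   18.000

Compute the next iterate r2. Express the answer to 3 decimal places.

3.529

r2 = 4.000 − 18.000·(4.000 − 3.120) / (18.000 − (-15.629))
   = 4.000 − (15.84000)/(33.62900) = 3.52898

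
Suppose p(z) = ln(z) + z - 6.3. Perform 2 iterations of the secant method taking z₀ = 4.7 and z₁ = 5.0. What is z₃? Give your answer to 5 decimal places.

p(4.7) = -0.0524375, p(5.0) = 0.3094379
z₂ = 5.0000000 − 0.3094379·(5.0000000 − 4.7000000) / (0.3094379 − (-0.0524375)) = 5.0000000 − (0.0928314)/(0.3618754) = 4.7434714
p(4.7434714) = 0.0002407
z₃ = 4.7434714 − 0.0002407·(4.7434714 − 5.0000000) / (0.0002407 − 0.3094379) = 4.7434714 − (-0.0000617)/(-0.3091972) = 4.7432718

4.74327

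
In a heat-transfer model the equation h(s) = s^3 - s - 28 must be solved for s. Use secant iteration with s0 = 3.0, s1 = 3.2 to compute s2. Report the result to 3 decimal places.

h(3.0) = -4.00000, h(3.2) = 1.56800
s2 = 3.20000 − 1.56800·(3.20000 − 3.00000) / (1.56800 − (-4.00000)) = 3.20000 − (0.31360)/(5.56800) = 3.14368

3.144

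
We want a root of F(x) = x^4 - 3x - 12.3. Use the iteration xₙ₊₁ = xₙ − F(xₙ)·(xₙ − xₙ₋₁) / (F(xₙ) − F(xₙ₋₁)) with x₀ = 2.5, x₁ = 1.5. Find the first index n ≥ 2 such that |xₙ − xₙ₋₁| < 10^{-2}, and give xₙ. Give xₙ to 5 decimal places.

n = 6, xₙ = 2.07463

F(2.5) = 19.2625000, F(1.5) = -11.7375000
x₂ = 1.5000000 − (-11.7375000)·(-1.0000000)/(-31.0000000) = 1.8786290;  |Δ| = 0.3786290
F(1.8786290) = -5.4803024
x₃ = 1.8786290 − (-5.4803024)·(0.3786290)/(6.2571976) = 2.2102474;  |Δ| = 0.3316184
F(2.2102474) = 4.9343737
x₄ = 2.2102474 − 4.9343737·(0.3316184)/(10.4146761) = 2.0531298;  |Δ| = 0.1571176
F(2.0531298) = -0.6902817
x₅ = 2.0531298 − (-0.6902817)·(-0.1571176)/(-5.6246554) = 2.0724119;  |Δ| = 0.0192821
F(2.0724119) = -0.0711452
x₆ = 2.0724119 − (-0.0711452)·(0.0192821)/(0.6191365) = 2.0746277;  |Δ| = 0.0022157
|x₆ − x₅| = 0.0022157 < 10^{-2}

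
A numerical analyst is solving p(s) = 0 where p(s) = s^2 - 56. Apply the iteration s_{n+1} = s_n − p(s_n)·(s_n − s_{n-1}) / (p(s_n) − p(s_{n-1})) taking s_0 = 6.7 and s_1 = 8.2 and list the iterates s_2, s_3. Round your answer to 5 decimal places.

p(6.7) = -11.1100000, p(8.2) = 11.2400000
s_2 = 8.2000000 − 11.2400000·(8.2000000 − 6.7000000) / (11.2400000 − (-11.1100000)) = 8.2000000 − (16.8600000)/(22.3500000) = 7.4456376
p(7.4456376) = -0.5624810
s_3 = 7.4456376 − (-0.5624810)·(7.4456376 − 8.2000000) / (-0.5624810 − 11.2400000) = 7.4456376 − (0.4243145)/(-11.8024810) = 7.4815889

7.44564, 7.48159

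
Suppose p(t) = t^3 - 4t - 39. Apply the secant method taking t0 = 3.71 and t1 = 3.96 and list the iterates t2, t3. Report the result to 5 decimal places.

3.77914, 3.78264

p(3.71) = -2.7751890, p(3.96) = 7.2591360
t2 = 3.9600000 − 7.2591360·(3.9600000 − 3.7100000) / (7.2591360 − (-2.7751890)) = 3.9600000 − (1.8147840)/(10.0343250) = 3.7791424
p(3.7791424) = -0.1431707
t3 = 3.7791424 − (-0.1431707)·(3.7791424 − 3.9600000) / (-0.1431707 − 7.2591360) = 3.7791424 − (0.0258935)/(-7.4023067) = 3.7826404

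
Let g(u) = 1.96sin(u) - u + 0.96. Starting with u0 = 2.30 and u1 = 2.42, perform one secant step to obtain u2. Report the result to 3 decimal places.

2.351

g(2.30) = 0.12158, g(2.42) = -0.16526
u2 = 2.42000 − (-0.16526)·(2.42000 − 2.30000) / (-0.16526 − 0.12158) = 2.42000 − (-0.01983)/(-0.28684) = 2.35086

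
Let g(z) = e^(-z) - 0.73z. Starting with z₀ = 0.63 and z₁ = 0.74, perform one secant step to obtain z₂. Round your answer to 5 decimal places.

g(0.63) = 0.0726918, g(0.74) = -0.0630861
z₂ = 0.7400000 − (-0.0630861)·(0.7400000 − 0.6300000) / (-0.0630861 − 0.0726918) = 0.7400000 − (-0.0069395)/(-0.1357779) = 0.6888910

0.68889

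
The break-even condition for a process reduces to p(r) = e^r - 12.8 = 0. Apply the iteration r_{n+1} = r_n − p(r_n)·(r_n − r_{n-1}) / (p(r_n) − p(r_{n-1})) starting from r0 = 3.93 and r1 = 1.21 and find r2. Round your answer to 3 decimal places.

p(3.93) = 38.10698, p(1.21) = -9.44652
r2 = 1.21000 − (-9.44652)·(1.21000 − 3.93000) / (-9.44652 − 38.10698) = 1.21000 − (25.69452)/(-47.55349) = 1.75033

1.750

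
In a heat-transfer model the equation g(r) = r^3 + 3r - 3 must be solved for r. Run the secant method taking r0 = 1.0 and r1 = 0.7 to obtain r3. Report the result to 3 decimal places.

g(1.0) = 1.00000, g(0.7) = -0.55700
r2 = 0.70000 − (-0.55700)·(0.70000 − 1.00000) / (-0.55700 − 1.00000) = 0.70000 − (0.16710)/(-1.55700) = 0.80732
g(0.80732) = -0.05185
r3 = 0.80732 − (-0.05185)·(0.80732 − 0.70000) / (-0.05185 − (-0.55700)) = 0.80732 − (-0.00556)/(0.50515) = 0.81834

0.818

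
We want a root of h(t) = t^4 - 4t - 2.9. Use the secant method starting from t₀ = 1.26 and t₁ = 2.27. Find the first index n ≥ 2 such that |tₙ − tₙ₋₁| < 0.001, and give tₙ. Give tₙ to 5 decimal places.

h(1.26) = -5.4195262, h(2.27) = 14.5723784
t₂ = 2.2700000 − 14.5723784·(1.0100000)/(19.9919046) = 1.5337969;  |Δ| = 0.7362031
h(1.5337969) = -3.5007764
t₃ = 1.5337969 − (-3.5007764)·(-0.7362031)/(-18.0731548) = 1.6763997;  |Δ| = 0.1426028
h(1.6763997) = -1.7077231
t₄ = 1.6763997 − (-1.7077231)·(0.1426028)/(1.7930533) = 1.8122161;  |Δ| = 0.1358164
h(1.8122161) = 0.6366274
t₅ = 1.8122161 − 0.6366274·(0.1358164)/(2.3443505) = 1.7753341;  |Δ| = 0.0368821
h(1.7753341) = -0.0674234
t₆ = 1.7753341 − (-0.0674234)·(-0.0368821)/(-0.7040508) = 1.7788661;  |Δ| = 0.0035320
h(1.7788661) = -0.0022615
t₇ = 1.7788661 − (-0.0022615)·(0.0035320)/(0.0651618) = 1.7789887;  |Δ| = 0.0001226
|t₇ − t₆| = 0.0001226 < 0.001

n = 7, tₙ = 1.77899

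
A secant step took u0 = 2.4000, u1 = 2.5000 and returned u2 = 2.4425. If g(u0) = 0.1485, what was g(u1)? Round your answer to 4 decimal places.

The secant line through (2.4000, 0.1485) and (2.5000, g(u1)) crosses zero at u2 = 2.4425.
So (2.4000, 0.1485), (2.5000, g(u1)), (2.4425, 0) are collinear:
g(u1) = 0.1485 · (2.5000 − 2.4425) / (2.4000 − 2.4425) = 0.1485 · (0.057500)/(-0.042500) = -0.200912

-0.2009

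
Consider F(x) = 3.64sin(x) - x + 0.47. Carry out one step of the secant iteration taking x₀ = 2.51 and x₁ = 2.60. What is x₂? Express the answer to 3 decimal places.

2.537

F(2.51) = 0.10917, F(2.60) = -0.25358
x₂ = 2.60000 − (-0.25358)·(2.60000 − 2.51000) / (-0.25358 − 0.10917) = 2.60000 − (-0.02282)/(-0.36274) = 2.53709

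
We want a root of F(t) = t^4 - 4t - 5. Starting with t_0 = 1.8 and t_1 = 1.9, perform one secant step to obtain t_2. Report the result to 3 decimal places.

F(1.8) = -1.70240, F(1.9) = 0.43210
t_2 = 1.90000 − 0.43210·(1.90000 − 1.80000) / (0.43210 − (-1.70240)) = 1.90000 − (0.04321)/(2.13450) = 1.87976

1.880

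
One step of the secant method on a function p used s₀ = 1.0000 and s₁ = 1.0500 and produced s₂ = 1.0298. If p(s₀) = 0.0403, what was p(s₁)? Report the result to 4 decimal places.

-0.0273

The secant line through (1.0000, 0.0403) and (1.0500, p(s₁)) crosses zero at s₂ = 1.0298.
So (1.0000, 0.0403), (1.0500, p(s₁)), (1.0298, 0) are collinear:
p(s₁) = 0.0403 · (1.0500 − 1.0298) / (1.0000 − 1.0298) = 0.0403 · (0.020200)/(-0.029800) = -0.027317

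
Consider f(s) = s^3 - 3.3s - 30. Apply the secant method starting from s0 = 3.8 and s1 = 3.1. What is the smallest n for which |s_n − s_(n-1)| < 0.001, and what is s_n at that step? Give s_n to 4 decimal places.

f(3.8) = 12.332000, f(3.1) = -10.439000
s2 = 3.100000 − (-10.439000)·(-0.700000)/(-22.771000) = 3.420904;  |Δ| = 0.320904
f(3.420904) = -1.255573
s3 = 3.420904 − (-1.255573)·(0.320904)/(9.183427) = 3.464778;  |Δ| = 0.043874
f(3.464778) = 0.159815
s4 = 3.464778 − 0.159815·(0.043874)/(1.415389) = 3.459824;  |Δ| = 0.004954
f(3.459824) = -0.001995
s5 = 3.459824 − (-0.001995)·(-0.004954)/(-0.161810) = 3.459885;  |Δ| = 0.000061
|s5 − s4| = 0.000061 < 0.001

n = 5, s_n = 3.4599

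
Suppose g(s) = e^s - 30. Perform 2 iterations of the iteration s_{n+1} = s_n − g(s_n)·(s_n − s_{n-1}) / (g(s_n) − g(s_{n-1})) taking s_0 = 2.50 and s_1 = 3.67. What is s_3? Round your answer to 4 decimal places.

g(2.50) = -17.817506, g(3.67) = 9.251906
s_2 = 3.670000 − 9.251906·(3.670000 − 2.500000) / (9.251906 − (-17.817506)) = 3.670000 − (10.824730)/(27.069412) = 3.270112
g(3.270112) = -3.685711
s_3 = 3.270112 − (-3.685711)·(3.270112 − 3.670000) / (-3.685711 − 9.251906) = 3.270112 − (1.473871)/(-12.937616) = 3.384033

3.3840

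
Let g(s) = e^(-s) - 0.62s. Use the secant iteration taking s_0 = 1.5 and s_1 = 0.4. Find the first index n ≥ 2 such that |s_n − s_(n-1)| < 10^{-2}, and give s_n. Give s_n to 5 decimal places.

g(1.5) = -0.7068698, g(0.4) = 0.4223200
s_2 = 0.4000000 − 0.4223200·(-1.1000000)/(1.1291899) = 0.8114030;  |Δ| = 0.4114030
g(0.8114030) = -0.0588354
s_3 = 0.8114030 − (-0.0588354)·(0.4114030)/(-0.4811555) = 0.7610968;  |Δ| = 0.0503061
g(0.7610968) = -0.0047263
s_4 = 0.7610968 − (-0.0047263)·(-0.0503061)/(0.0541092) = 0.7567027;  |Δ| = 0.0043941
|s_4 − s_3| = 0.0043941 < 10^{-2}

n = 4, s_n = 0.75670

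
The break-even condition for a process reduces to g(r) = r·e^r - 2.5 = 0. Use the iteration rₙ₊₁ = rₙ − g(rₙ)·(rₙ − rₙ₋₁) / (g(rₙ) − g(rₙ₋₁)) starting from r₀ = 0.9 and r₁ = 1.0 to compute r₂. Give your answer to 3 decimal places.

g(0.9) = -0.28636, g(1.0) = 0.21828
r₂ = 1.00000 − 0.21828·(1.00000 − 0.90000) / (0.21828 − (-0.28636)) = 1.00000 − (0.02183)/(0.50464) = 0.95674

0.957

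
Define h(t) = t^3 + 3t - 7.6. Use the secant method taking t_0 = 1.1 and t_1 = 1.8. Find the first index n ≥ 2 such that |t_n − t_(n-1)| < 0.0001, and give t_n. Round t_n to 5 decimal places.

h(1.1) = -2.9690000, h(1.8) = 3.6320000
t_2 = 1.8000000 − 3.6320000·(0.7000000)/(6.6010000) = 1.4148462;  |Δ| = 0.3851538
h(1.4148462) = -0.5232364
t_3 = 1.4148462 − (-0.5232364)·(-0.3851538)/(-4.1552364) = 1.4633456;  |Δ| = 0.0484994
h(1.4633456) = -0.0763833
t_4 = 1.4633456 − (-0.0763833)·(0.0484994)/(0.4468531) = 1.4716359;  |Δ| = 0.0082903
h(1.4716359) = 0.0020479
t_5 = 1.4716359 − 0.0020479·(0.0082903)/(0.0784313) = 1.4714195;  |Δ| = 0.0002165
h(1.4714195) = -0.0000077
t_6 = 1.4714195 − (-0.0000077)·(-0.0002165)/(-0.0020556) = 1.4714203;  |Δ| = 0.0000008
|t_6 − t_5| = 0.0000008 < 0.0001

n = 6, t_n = 1.47142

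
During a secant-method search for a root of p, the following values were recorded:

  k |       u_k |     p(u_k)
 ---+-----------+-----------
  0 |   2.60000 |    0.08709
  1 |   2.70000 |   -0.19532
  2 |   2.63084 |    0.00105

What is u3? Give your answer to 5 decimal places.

u3 = 2.63084 − 0.00105·(2.63084 − 2.70000) / (0.00105 − (-0.19532))
   = 2.63084 − (-0.0000726)/(0.1963700) = 2.6312098

2.63121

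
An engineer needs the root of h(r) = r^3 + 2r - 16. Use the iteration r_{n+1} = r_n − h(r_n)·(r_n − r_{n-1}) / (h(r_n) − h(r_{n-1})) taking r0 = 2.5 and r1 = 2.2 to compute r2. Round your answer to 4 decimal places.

h(2.5) = 4.625000, h(2.2) = -0.952000
r2 = 2.200000 − (-0.952000)·(2.200000 − 2.500000) / (-0.952000 − 4.625000) = 2.200000 − (0.285600)/(-5.577000) = 2.251210

2.2512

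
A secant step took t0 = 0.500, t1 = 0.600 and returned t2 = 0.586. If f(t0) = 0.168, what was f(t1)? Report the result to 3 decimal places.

-0.027

The secant line through (0.500, 0.168) and (0.600, f(t1)) crosses zero at t2 = 0.586.
So (0.500, 0.168), (0.600, f(t1)), (0.586, 0) are collinear:
f(t1) = 0.168 · (0.600 − 0.586) / (0.500 − 0.586) = 0.168 · (0.01400)/(-0.08600) = -0.02735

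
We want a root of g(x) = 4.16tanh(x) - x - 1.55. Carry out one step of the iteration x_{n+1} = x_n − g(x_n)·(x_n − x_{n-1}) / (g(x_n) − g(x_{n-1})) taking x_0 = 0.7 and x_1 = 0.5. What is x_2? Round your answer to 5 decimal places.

0.56514

g(0.7) = 0.2641700, g(0.5) = -0.1275926
x_2 = 0.5000000 − (-0.1275926)·(0.5000000 − 0.7000000) / (-0.1275926 − 0.2641700) = 0.5000000 − (0.0255185)/(-0.3917626) = 0.5651377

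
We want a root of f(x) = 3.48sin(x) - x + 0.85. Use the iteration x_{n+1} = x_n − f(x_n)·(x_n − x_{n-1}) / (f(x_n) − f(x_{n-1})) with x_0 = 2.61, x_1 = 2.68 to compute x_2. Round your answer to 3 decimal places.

2.611

f(2.61) = 0.00404, f(2.68) = -0.28010
x_2 = 2.68000 − (-0.28010)·(2.68000 − 2.61000) / (-0.28010 − 0.00404) = 2.68000 − (-0.01961)/(-0.28413) = 2.61099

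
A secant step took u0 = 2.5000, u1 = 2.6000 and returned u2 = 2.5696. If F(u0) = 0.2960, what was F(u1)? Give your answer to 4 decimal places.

The secant line through (2.5000, 0.2960) and (2.6000, F(u1)) crosses zero at u2 = 2.5696.
So (2.5000, 0.2960), (2.6000, F(u1)), (2.5696, 0) are collinear:
F(u1) = 0.2960 · (2.6000 − 2.5696) / (2.5000 − 2.5696) = 0.2960 · (0.030400)/(-0.069600) = -0.129287

-0.1293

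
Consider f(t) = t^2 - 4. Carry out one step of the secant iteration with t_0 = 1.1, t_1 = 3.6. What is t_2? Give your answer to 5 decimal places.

f(1.1) = -2.7900000, f(3.6) = 8.9600000
t_2 = 3.6000000 − 8.9600000·(3.6000000 − 1.1000000) / (8.9600000 − (-2.7900000)) = 3.6000000 − (22.4000000)/(11.7500000) = 1.6936170

1.69362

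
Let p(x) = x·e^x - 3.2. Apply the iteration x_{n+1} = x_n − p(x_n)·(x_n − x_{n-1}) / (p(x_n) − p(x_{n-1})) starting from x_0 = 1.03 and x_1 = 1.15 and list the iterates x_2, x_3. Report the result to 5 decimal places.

p(1.03) = -0.3149022, p(1.15) = 0.4319218
x_2 = 1.1500000 − 0.4319218·(1.1500000 − 1.0300000) / (0.4319218 − (-0.3149022)) = 1.1500000 − (0.0518306)/(0.7468240) = 1.0805986
p(1.0805986) = -0.0160780
x_3 = 1.0805986 − (-0.0160780)·(1.0805986 − 1.1500000) / (-0.0160780 − 0.4319218) = 1.0805986 − (0.0011158)/(-0.4479998) = 1.0830893

1.08060, 1.08309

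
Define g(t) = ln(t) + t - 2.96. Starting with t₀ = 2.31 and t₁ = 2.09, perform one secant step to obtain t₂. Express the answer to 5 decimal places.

2.18130

g(2.31) = 0.1872475, g(2.09) = -0.1328359
t₂ = 2.0900000 − (-0.1328359)·(2.0900000 − 2.3100000) / (-0.1328359 − 0.1872475) = 2.0900000 − (0.0292239)/(-0.3200835) = 2.1813009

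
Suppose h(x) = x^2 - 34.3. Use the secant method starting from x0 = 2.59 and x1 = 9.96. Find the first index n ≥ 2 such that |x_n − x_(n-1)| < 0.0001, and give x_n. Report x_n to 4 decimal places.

h(2.59) = -27.591900, h(9.96) = 64.901600
x2 = 9.960000 − 64.901600·(7.370000)/(92.493500) = 4.788558;  |Δ| = 5.171442
h(4.788558) = -11.369714
x3 = 4.788558 − (-11.369714)·(-5.171442)/(-76.271314) = 5.559461;  |Δ| = 0.770903
h(5.559461) = -3.392391
x4 = 5.559461 − (-3.392391)·(0.770903)/(7.977324) = 5.887291;  |Δ| = 0.327830
h(5.887291) = 0.360198
x5 = 5.887291 − 0.360198·(0.327830)/(3.752588) = 5.855824;  |Δ| = 0.031467
h(5.855824) = -0.009326
x6 = 5.855824 − (-0.009326)·(-0.031467)/(-0.369523) = 5.856618;  |Δ| = 0.000794
h(5.856618) = -0.000024
x7 = 5.856618 − (-0.000024)·(0.000794)/(0.009301) = 5.856620;  |Δ| = 0.000002
|x7 − x6| = 0.000002 < 0.0001

n = 7, x_n = 5.8566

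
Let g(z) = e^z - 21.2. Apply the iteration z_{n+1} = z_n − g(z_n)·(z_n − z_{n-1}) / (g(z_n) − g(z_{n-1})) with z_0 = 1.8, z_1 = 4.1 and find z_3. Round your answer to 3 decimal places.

g(1.8) = -15.15035, g(4.1) = 39.14029
z_2 = 4.10000 − 39.14029·(4.10000 − 1.80000) / (39.14029 − (-15.15035)) = 4.10000 − (90.02266)/(54.29064) = 2.44184
g(2.44184) = -9.70585
z_3 = 2.44184 − (-9.70585)·(2.44184 − 4.10000) / (-9.70585 − 39.14029) = 2.44184 − (16.09387)/(-48.84614) = 2.77132

2.771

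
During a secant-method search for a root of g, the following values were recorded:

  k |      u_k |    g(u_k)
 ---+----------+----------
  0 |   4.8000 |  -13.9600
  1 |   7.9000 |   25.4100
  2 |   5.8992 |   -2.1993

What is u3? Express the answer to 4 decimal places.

u3 = 5.8992 − (-2.1993)·(5.8992 − 7.9000) / (-2.1993 − 25.4100)
   = 5.8992 − (4.400359)/(-27.609300) = 6.058580

6.0586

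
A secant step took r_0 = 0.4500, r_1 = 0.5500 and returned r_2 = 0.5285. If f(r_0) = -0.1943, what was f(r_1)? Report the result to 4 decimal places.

0.0532

The secant line through (0.4500, -0.1943) and (0.5500, f(r_1)) crosses zero at r_2 = 0.5285.
So (0.4500, -0.1943), (0.5500, f(r_1)), (0.5285, 0) are collinear:
f(r_1) = -0.1943 · (0.5500 − 0.5285) / (0.4500 − 0.5285) = -0.1943 · (0.021500)/(-0.078500) = 0.053216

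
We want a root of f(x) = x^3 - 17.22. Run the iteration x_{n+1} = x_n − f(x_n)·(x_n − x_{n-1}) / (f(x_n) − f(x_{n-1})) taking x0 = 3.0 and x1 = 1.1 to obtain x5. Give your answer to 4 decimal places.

2.5784

f(3.0) = 9.780000, f(1.1) = -15.889000
x2 = 1.100000 − (-15.889000)·(1.100000 − 3.000000) / (-15.889000 − 9.780000) = 1.100000 − (30.189100)/(-25.669000) = 2.276092
f(2.276092) = -5.428493
x3 = 2.276092 − (-5.428493)·(2.276092 − 1.100000) / (-5.428493 − (-15.889000)) = 2.276092 − (-6.384406)/(10.460507) = 2.886426
f(2.886426) = 6.828130
x4 = 2.886426 − 6.828130·(2.886426 − 2.276092) / (6.828130 − (-5.428493)) = 2.886426 − (4.167442)/(12.256623) = 2.546411
f(2.546411) = -0.708547
x5 = 2.546411 − (-0.708547)·(2.546411 − 2.886426) / (-0.708547 − 6.828130) = 2.546411 − (0.240917)/(-7.536678) = 2.578377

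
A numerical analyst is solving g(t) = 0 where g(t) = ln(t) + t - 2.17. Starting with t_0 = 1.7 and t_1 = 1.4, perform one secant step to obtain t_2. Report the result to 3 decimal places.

1.663

g(1.7) = 0.06063, g(1.4) = -0.43353
t_2 = 1.40000 − (-0.43353)·(1.40000 − 1.70000) / (-0.43353 − 0.06063) = 1.40000 − (0.13006)/(-0.49416) = 1.66319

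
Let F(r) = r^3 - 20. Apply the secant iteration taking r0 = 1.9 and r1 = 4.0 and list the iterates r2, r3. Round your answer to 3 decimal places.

2.383, 2.590

F(1.9) = -13.14100, F(4.0) = 44.00000
r2 = 4.00000 − 44.00000·(4.00000 − 1.90000) / (44.00000 − (-13.14100)) = 4.00000 − (92.40000)/(57.14100) = 2.38295
F(2.38295) = -6.46858
r3 = 2.38295 − (-6.46858)·(2.38295 − 4.00000) / (-6.46858 − 44.00000) = 2.38295 − (10.46003)/(-50.46858) = 2.59021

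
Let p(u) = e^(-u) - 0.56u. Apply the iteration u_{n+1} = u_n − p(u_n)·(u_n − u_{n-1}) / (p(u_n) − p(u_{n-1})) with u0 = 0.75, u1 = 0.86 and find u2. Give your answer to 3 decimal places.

0.802

p(0.75) = 0.05237, p(0.86) = -0.05844
u2 = 0.86000 − (-0.05844)·(0.86000 − 0.75000) / (-0.05844 − 0.05237) = 0.86000 − (-0.00643)/(-0.11080) = 0.80199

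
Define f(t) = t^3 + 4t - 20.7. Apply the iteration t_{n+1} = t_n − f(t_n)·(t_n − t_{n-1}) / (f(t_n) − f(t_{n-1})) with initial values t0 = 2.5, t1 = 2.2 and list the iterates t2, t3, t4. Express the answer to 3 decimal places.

f(2.5) = 4.92500, f(2.2) = -1.25200
t2 = 2.20000 − (-1.25200)·(2.20000 − 2.50000) / (-1.25200 − 4.92500) = 2.20000 − (0.37560)/(-6.17700) = 2.26081
f(2.26081) = -0.10124
t3 = 2.26081 − (-0.10124)·(2.26081 − 2.20000) / (-0.10124 − (-1.25200)) = 2.26081 − (-0.00616)/(1.15076) = 2.26616
f(2.26616) = 0.00238
t4 = 2.26616 − 0.00238·(2.26616 − 2.26081) / (0.00238 − (-0.10124)) = 2.26616 − (0.00001)/(0.10362) = 2.26603

2.261, 2.266, 2.266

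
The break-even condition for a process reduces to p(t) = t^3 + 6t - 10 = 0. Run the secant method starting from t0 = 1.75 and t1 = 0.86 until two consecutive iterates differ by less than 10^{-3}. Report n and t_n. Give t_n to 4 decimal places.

p(1.75) = 5.859375, p(0.86) = -4.203944
t2 = 0.860000 − (-4.203944)·(-0.890000)/(-10.063319) = 1.231797;  |Δ| = 0.371797
p(1.231797) = -0.740185
t3 = 1.231797 − (-0.740185)·(0.371797)/(3.463759) = 1.311248;  |Δ| = 0.079451
p(1.311248) = 0.122006
t4 = 1.311248 − 0.122006·(0.079451)/(0.862191) = 1.300005;  |Δ| = 0.011243
p(1.300005) = -0.002947
t5 = 1.300005 − (-0.002947)·(-0.011243)/(-0.124953) = 1.300270;  |Δ| = 0.000265
|t5 − t4| = 0.000265 < 10^{-3}

n = 5, t_n = 1.3003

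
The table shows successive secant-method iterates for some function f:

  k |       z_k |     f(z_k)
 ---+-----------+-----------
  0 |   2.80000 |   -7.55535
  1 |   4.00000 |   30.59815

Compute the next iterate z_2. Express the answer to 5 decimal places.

3.03763

z_2 = 4.00000 − 30.59815·(4.00000 − 2.80000) / (30.59815 − (-7.55535))
   = 4.00000 − (36.7177800)/(38.1535000) = 3.0376301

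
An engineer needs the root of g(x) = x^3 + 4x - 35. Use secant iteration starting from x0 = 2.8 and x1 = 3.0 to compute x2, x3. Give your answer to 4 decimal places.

g(2.8) = -1.848000, g(3.0) = 4.000000
x2 = 3.000000 − 4.000000·(3.000000 − 2.800000) / (4.000000 − (-1.848000)) = 3.000000 − (0.800000)/(5.848000) = 2.863201
g(2.863201) = -0.074901
x3 = 2.863201 − (-0.074901)·(2.863201 − 3.000000) / (-0.074901 − 4.000000) = 2.863201 − (0.010246)/(-4.074901) = 2.865716

2.8632, 2.8657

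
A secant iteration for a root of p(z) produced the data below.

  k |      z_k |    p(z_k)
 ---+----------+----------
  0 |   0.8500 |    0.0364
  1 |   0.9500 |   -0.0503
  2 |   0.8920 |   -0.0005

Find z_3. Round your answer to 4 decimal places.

0.8914

z_3 = 0.8920 − (-0.0005)·(0.8920 − 0.9500) / (-0.0005 − (-0.0503))
   = 0.8920 − (0.000029)/(0.049800) = 0.891418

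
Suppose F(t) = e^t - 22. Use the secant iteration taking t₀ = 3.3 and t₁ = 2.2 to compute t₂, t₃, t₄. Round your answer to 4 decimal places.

2.9891, 3.1443, 3.0883

F(3.3) = 5.112639, F(2.2) = -12.974987
t₂ = 2.200000 − (-12.974987)·(2.200000 − 3.300000) / (-12.974987 − 5.112639) = 2.200000 − (14.272485)/(-18.087625) = 2.989075
F(2.989075) = -2.132712
t₃ = 2.989075 − (-2.132712)·(2.989075 − 2.200000) / (-2.132712 − (-12.974987)) = 2.989075 − (-1.682869)/(10.842275) = 3.144288
F(3.144288) = 1.203153
t₄ = 3.144288 − 1.203153·(3.144288 − 2.989075) / (1.203153 − (-2.132712)) = 3.144288 − (0.186746)/(3.335865) = 3.088307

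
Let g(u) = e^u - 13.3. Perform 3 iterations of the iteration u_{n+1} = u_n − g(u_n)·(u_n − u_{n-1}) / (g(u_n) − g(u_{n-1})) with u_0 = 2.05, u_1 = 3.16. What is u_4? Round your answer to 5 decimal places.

2.59080

g(2.05) = -5.5320989, g(3.16) = 10.2705959
u_2 = 3.1600000 − 10.2705959·(3.1600000 − 2.0500000) / (10.2705959 − (-5.5320989)) = 3.1600000 − (11.4003615)/(15.8026948) = 2.4385812
g(2.4385812) = -1.8432259
u_3 = 2.4385812 − (-1.8432259)·(2.4385812 − 3.1600000) / (-1.8432259 − 10.2705959) = 2.4385812 − (1.3297379)/(-12.1138218) = 2.5483515
g(2.5483515) = -0.5139916
u_4 = 2.5483515 − (-0.5139916)·(2.5483515 − 2.4385812) / (-0.5139916 − (-1.8432259)) = 2.5483515 − (-0.0564210)/(1.3292343) = 2.5907977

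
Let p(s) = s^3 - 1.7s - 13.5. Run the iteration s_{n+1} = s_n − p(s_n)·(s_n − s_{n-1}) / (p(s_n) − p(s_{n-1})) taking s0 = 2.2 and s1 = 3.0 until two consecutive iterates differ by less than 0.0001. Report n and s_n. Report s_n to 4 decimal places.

p(2.2) = -6.592000, p(3.0) = 8.400000
s2 = 3.000000 − 8.400000·(0.800000)/(14.992000) = 2.551761;  |Δ| = 0.448239
p(2.551761) = -1.222243
s3 = 2.551761 − (-1.222243)·(-0.448239)/(-9.622243) = 2.608697;  |Δ| = 0.056937
p(2.608697) = -0.181810
s4 = 2.608697 − (-0.181810)·(0.056937)/(1.040433) = 2.618647;  |Δ| = 0.009949
p(2.618647) = 0.005177
s5 = 2.618647 − 0.005177·(0.009949)/(0.186987) = 2.618371;  |Δ| = 0.000275
p(2.618371) = -0.000021
s6 = 2.618371 − (-0.000021)·(-0.000275)/(-0.005198) = 2.618372;  |Δ| = 0.000001
|s6 − s5| = 0.000001 < 0.0001

n = 6, s_n = 2.6184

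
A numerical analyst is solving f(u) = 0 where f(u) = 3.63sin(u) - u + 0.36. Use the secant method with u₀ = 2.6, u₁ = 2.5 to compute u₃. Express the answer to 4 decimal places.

f(2.6) = -0.368730, f(2.5) = 0.032454
u₂ = 2.500000 − 0.032454·(2.500000 − 2.600000) / (0.032454 − (-0.368730)) = 2.500000 − (-0.003245)/(0.401184) = 2.508090
f(2.508090) = 0.000768
u₃ = 2.508090 − 0.000768·(2.508090 − 2.500000) / (0.000768 − 0.032454) = 2.508090 − (0.000006)/(-0.031686) = 2.508286

2.5083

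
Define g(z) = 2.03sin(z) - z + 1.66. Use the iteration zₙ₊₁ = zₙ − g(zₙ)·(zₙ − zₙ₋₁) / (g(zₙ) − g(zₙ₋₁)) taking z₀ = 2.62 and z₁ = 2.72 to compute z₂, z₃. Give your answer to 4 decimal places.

g(2.62) = 0.051471, g(2.72) = -0.229295
z₂ = 2.720000 − (-0.229295)·(2.720000 − 2.620000) / (-0.229295 − 0.051471) = 2.720000 − (-0.022930)/(-0.280766) = 2.638332
g(2.638332) = 0.000704
z₃ = 2.638332 − 0.000704·(2.638332 − 2.720000) / (0.000704 − (-0.229295)) = 2.638332 − (-0.000058)/(0.230000) = 2.638583

2.6383, 2.6386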